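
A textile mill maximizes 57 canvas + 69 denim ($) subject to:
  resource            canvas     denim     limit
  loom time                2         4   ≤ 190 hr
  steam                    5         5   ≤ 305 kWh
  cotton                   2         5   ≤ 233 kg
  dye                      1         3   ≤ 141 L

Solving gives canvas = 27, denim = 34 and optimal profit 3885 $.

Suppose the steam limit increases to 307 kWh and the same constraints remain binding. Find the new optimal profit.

3903

At the optimum: loom time uses 190 of 190 (binding); steam uses 305 of 305 (binding); cotton uses 224 of 233 (slack = 9); dye uses 129 of 141 (slack = 12).
By complementary slackness, y = 0 for the non-binding constraints.
From A_Bᵀ y = c: 2·y_loom time + 5·y_steam = 57; 4·y_loom time + 5·y_steam = 69.
This yields shadow prices y_loom time = 6, y_steam = 9.
Δz = y_steam·Δb = 9 × (2) = 18, so new z* = 3885 + 18 = 3903.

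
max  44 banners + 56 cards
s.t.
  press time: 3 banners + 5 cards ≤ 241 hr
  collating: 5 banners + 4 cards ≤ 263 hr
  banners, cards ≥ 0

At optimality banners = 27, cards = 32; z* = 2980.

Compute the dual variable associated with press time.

Check each constraint at x*: press time 241/241 (tight); collating 263/263 (tight).
The binding rows give the dual system: 3·y_press time + 5·y_collating = 44 and 5·y_press time + 4·y_collating = 56.
→ y_press time = 8 and y_collating = 4.
Shadow price of press time = 8.

8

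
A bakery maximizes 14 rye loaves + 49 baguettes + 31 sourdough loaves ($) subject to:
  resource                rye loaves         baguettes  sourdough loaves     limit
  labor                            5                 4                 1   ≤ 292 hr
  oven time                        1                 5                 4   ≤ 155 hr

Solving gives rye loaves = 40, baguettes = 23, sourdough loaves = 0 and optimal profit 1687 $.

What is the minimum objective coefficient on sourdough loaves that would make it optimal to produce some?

37

Both labor and oven time are binding at x*.
Dual feasibility on the basic columns requires 5·y_labor + 1·y_oven time = 14, 4·y_labor + 5·y_oven time = 49.
→ y_labor = 1 and y_oven time = 9.
sourdough loaves enters the basis when its profit ≥ yᵀa₃ = 1·1 + 9·4 = 37.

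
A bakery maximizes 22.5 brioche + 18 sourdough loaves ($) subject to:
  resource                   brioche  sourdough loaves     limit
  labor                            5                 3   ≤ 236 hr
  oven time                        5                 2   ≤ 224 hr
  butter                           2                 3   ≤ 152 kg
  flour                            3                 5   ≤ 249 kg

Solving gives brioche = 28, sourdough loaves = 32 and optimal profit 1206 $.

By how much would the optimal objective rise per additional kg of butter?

2.5

Binding: labor and butter. Non-binding: oven time (20 unused), flour (5 unused).
Since oven time, flour are not tight, their duals are 0.
The binding rows give the dual system: 5·y_labor + 2·y_butter = 22.5 and 3·y_labor + 3·y_butter = 18.
Solving: y_labor = 3.5, y_butter = 2.5.
Shadow price of butter = 2.5.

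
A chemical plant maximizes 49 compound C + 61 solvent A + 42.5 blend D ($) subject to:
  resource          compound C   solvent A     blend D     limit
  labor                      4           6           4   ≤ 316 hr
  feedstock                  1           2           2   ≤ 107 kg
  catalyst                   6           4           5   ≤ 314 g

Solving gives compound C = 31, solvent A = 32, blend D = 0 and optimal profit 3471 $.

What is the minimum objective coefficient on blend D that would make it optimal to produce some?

Check each constraint at x*: labor 316/316 (tight); feedstock 95/107 (slack 12); catalyst 314/314 (tight).
Slack constraints have shadow price 0 (complementary slackness).
The binding rows give the dual system: 4·y_labor + 6·y_catalyst = 49 and 6·y_labor + 4·y_catalyst = 61.
→ y_labor = 8.5 and y_catalyst = 2.5.
blend D enters the basis when its profit ≥ yᵀa₃ = 8.5·4 + 2.5·5 = 46.5.

46.5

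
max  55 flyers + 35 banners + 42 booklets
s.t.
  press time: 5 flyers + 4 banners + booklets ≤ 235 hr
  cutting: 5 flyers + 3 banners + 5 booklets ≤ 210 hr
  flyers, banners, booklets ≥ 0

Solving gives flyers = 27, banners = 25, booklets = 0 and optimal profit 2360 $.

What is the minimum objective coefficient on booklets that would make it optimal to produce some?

At the optimum: press time uses 235 of 235 (binding); cutting uses 210 of 210 (binding).
Dual feasibility on the basic columns requires 5·y_press time + 5·y_cutting = 55, 4·y_press time + 3·y_cutting = 35.
This yields shadow prices y_press time = 2, y_cutting = 9.
booklets enters the basis when its profit ≥ yᵀa₃ = 2·1 + 9·5 = 47.

47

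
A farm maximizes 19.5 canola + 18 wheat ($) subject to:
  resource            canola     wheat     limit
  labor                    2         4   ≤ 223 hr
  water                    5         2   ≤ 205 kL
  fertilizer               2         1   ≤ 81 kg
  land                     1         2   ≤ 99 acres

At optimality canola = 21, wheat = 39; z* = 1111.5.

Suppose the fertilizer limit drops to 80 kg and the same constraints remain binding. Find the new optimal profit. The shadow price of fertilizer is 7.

Δb = -1, so new z* = 1111.5 + (7)·(-1) = 1111.5 − 7 = 1104.5.

1104.5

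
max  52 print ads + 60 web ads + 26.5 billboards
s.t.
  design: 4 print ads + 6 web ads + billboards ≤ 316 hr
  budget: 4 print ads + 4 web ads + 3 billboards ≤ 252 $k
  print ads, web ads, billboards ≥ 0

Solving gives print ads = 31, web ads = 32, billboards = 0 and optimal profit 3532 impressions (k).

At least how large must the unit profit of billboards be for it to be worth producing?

Check each constraint at x*: design 316/316 (tight); budget 252/252 (tight).
From A_Bᵀ y = c: 4·y_design + 4·y_budget = 52; 6·y_design + 4·y_budget = 60.
→ y_design = 4 and y_budget = 9.
billboards enters the basis when its profit ≥ yᵀa₃ = 4·1 + 9·3 = 31.

31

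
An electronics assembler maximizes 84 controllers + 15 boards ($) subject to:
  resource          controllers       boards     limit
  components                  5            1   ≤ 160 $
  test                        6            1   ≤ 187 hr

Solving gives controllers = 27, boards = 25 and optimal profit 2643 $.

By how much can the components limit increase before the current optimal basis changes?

27

Binding constraints: components, test. The basis is B = [[5,1],[6,1]] with det -1.
Per unit increase in components, x* moves by d = (-1, 6).
The basis stays optimal until controllers reaches 0; allowable increase = 27 $.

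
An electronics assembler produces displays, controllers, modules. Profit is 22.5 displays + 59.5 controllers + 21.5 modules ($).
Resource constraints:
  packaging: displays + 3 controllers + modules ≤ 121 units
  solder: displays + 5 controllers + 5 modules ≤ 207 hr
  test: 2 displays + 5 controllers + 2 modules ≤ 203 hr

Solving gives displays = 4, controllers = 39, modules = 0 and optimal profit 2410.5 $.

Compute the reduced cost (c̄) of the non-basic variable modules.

-1

Check each constraint at x*: packaging 121/121 (tight); solder 199/207 (slack 8); test 203/203 (tight).
By complementary slackness, y = 0 for the non-binding constraint.
Dual feasibility on the basic columns requires 1·y_packaging + 2·y_test = 22.5, 3·y_packaging + 5·y_test = 59.5.
Solving: y_packaging = 6.5, y_test = 8.
Reduced cost of modules: c₃ − yᵀa₃ = 21.5 − (6.5·1 + 8·2) = 21.5 − 22.5 = -1.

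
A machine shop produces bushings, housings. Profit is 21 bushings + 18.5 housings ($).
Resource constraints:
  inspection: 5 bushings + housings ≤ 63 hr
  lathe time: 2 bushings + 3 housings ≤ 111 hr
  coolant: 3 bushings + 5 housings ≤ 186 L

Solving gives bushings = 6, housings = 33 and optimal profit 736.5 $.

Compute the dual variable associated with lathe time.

5.5

At the optimum: inspection uses 63 of 63 (binding); lathe time uses 111 of 111 (binding); coolant uses 183 of 186 (slack = 3).
Slack constraints have shadow price 0 (complementary slackness).
The binding rows give the dual system: 5·y_inspection + 2·y_lathe time = 21 and 1·y_inspection + 3·y_lathe time = 18.5.
This yields shadow prices y_inspection = 2, y_lathe time = 5.5.
Shadow price of lathe time = 5.5.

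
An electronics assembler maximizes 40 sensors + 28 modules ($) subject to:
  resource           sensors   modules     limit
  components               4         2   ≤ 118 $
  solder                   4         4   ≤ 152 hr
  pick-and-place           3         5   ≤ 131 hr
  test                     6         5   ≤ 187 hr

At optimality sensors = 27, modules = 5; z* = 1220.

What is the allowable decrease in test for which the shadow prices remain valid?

Binding constraints: components, test. The basis is B = [[4,2],[6,5]] with det 8.
Per unit decrease in test, x* moves by d = (0.25, -0.5).
The basis stays optimal until modules reaches 0; allowable decrease = 10 hr.

10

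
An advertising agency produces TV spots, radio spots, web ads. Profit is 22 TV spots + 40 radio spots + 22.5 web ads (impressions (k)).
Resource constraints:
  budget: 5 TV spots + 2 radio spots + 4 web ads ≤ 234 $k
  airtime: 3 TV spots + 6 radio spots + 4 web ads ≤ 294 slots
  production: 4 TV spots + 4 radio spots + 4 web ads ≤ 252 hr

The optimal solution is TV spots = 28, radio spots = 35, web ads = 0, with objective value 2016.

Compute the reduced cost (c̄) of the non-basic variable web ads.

Check each constraint at x*: budget 210/234 (slack 24); airtime 294/294 (tight); production 252/252 (tight).
By complementary slackness, y = 0 for the non-binding constraint.
Dual feasibility on the basic columns requires 3·y_airtime + 4·y_production = 22, 6·y_airtime + 4·y_production = 40.
This yields shadow prices y_airtime = 6, y_production = 1.
Reduced cost of web ads: c₃ − yᵀa₃ = 22.5 − (6·4 + 1·4) = 22.5 − 28 = -5.5.

-5.5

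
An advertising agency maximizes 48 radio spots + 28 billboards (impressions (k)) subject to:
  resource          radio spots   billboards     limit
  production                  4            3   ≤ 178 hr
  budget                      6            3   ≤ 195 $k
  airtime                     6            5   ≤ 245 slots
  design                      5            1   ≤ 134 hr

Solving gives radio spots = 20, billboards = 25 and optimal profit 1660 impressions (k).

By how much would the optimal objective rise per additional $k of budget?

6

Binding: budget and airtime. Non-binding: production (23 unused), design (9 unused).
By complementary slackness, y = 0 for the non-binding constraints.
From A_Bᵀ y = c: 6·y_budget + 6·y_airtime = 48; 3·y_budget + 5·y_airtime = 28.
→ y_budget = 6 and y_airtime = 2.
Shadow price of budget = 6.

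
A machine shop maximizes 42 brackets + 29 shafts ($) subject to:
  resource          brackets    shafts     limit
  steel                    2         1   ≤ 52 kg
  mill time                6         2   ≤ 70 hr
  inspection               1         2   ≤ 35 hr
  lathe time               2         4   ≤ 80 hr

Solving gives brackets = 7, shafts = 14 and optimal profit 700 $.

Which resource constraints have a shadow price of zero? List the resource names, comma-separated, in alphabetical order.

lathe time, steel

steel: 28/52 (slack 24)
mill time: 70/70 (binding)
inspection: 35/35 (binding)
lathe time: 70/80 (slack 10)
By complementary slackness, a constraint with positive slack has shadow price 0 → lathe time, steel.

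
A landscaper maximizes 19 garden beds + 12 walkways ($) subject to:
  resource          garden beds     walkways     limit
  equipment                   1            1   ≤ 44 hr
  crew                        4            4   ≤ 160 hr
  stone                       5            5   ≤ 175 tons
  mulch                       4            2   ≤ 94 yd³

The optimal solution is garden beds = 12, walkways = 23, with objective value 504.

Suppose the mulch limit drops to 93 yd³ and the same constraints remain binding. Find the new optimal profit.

Binding: stone and mulch. Non-binding: equipment (9 unused), crew (20 unused).
Since equipment, crew are not tight, their duals are 0.
The binding rows give the dual system: 5·y_stone + 4·y_mulch = 19 and 5·y_stone + 2·y_mulch = 12.
This yields shadow prices y_stone = 1, y_mulch = 3.5.
Δz = y_mulch·Δb = 3.5 × (-1) = -3.5, so new z* = 504 − 3.5 = 500.5.

500.5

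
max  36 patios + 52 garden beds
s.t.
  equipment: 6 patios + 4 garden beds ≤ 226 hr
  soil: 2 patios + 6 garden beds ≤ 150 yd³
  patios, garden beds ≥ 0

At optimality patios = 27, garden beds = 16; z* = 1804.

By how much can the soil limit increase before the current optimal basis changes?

189

Binding constraints: equipment, soil. The basis is B = [[6,4],[2,6]] with det 28.
Per unit increase in soil, x* moves by d = (-0.1429, 0.2143).
The basis stays optimal until patios reaches 0; allowable increase = 189 yd³.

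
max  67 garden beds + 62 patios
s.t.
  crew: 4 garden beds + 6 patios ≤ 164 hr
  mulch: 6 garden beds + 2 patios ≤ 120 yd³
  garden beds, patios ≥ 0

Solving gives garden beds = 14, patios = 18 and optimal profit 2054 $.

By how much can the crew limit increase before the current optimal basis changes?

Binding constraints: crew, mulch. The basis is B = [[4,6],[6,2]] with det -28.
Per unit increase in crew, x* moves by d = (-0.0714, 0.2143).
The basis stays optimal until garden beds reaches 0; allowable increase = 196 hr.

196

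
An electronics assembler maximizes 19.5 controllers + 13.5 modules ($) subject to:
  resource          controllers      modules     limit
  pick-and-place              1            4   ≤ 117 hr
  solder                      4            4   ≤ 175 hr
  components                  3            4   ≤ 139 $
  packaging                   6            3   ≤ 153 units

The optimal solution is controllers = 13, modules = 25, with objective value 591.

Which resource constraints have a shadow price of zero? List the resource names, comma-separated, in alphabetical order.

pick-and-place: 113/117 (slack 4)
solder: 152/175 (slack 23)
components: 139/139 (binding)
packaging: 153/153 (binding)
By complementary slackness, a constraint with positive slack has shadow price 0 → pick-and-place, solder.

pick-and-place, solder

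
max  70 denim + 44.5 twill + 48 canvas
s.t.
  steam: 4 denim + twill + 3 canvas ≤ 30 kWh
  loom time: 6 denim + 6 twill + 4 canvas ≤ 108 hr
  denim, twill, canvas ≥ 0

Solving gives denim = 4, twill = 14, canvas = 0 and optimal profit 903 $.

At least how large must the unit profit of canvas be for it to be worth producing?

49.5

Both steam and loom time are binding at x*.
From A_Bᵀ y = c: 4·y_steam + 6·y_loom time = 70; 1·y_steam + 6·y_loom time = 44.5.
→ y_steam = 8.5 and y_loom time = 6.
canvas enters the basis when its profit ≥ yᵀa₃ = 8.5·3 + 6·4 = 49.5.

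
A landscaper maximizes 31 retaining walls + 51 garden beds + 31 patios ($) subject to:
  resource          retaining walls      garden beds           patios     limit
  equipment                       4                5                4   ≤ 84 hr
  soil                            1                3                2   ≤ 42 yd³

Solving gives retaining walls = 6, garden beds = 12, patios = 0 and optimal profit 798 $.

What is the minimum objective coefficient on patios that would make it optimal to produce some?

38

Check each constraint at x*: equipment 84/84 (tight); soil 42/42 (tight).
The binding rows give the dual system: 4·y_equipment + 1·y_soil = 31 and 5·y_equipment + 3·y_soil = 51.
→ y_equipment = 6 and y_soil = 7.
patios enters the basis when its profit ≥ yᵀa₃ = 6·4 + 7·2 = 38.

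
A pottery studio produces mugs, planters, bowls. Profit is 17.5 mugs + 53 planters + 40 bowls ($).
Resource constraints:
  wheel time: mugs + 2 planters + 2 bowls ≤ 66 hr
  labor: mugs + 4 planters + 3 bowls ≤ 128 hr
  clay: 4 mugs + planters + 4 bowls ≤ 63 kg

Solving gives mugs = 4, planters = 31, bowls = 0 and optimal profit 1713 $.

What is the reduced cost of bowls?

At the optimum: wheel time uses 66 of 66 (binding); labor uses 128 of 128 (binding); clay uses 47 of 63 (slack = 16).
By complementary slackness, y = 0 for the non-binding constraint.
The binding rows give the dual system: 1·y_wheel time + 1·y_labor = 17.5 and 2·y_wheel time + 4·y_labor = 53.
→ y_wheel time = 8.5 and y_labor = 9.
Reduced cost of bowls: c₃ − yᵀa₃ = 40 − (8.5·2 + 9·3) = 40 − 44 = -4.

-4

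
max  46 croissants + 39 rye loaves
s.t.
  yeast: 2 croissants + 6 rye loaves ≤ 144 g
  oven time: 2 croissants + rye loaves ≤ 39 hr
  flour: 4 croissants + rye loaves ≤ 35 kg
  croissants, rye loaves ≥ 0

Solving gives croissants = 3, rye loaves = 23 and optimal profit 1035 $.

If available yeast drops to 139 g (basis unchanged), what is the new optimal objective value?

1010

Check each constraint at x*: yeast 144/144 (tight); oven time 29/39 (slack 10); flour 35/35 (tight).
Since oven time is not tight, its dual is 0.
From A_Bᵀ y = c: 2·y_yeast + 4·y_flour = 46; 6·y_yeast + 1·y_flour = 39.
→ y_yeast = 5 and y_flour = 9.
Δz = y_yeast·Δb = 5 × (-5) = -25, so new z* = 1035 − 25 = 1010.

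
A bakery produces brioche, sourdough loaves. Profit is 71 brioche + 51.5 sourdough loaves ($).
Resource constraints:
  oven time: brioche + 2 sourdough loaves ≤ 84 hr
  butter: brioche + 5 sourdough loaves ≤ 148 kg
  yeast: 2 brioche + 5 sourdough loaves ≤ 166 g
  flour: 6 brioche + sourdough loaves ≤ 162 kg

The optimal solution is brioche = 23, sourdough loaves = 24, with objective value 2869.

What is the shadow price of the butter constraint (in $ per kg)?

Binding: yeast and flour. Non-binding: oven time (13 unused), butter (5 unused).
Since oven time, butter are not tight, their duals are 0.
Dual feasibility on the basic columns requires 2·y_yeast + 6·y_flour = 71, 5·y_yeast + 1·y_flour = 51.5.
Solving: y_yeast = 8.5, y_flour = 9.
Shadow price of butter = 0.

0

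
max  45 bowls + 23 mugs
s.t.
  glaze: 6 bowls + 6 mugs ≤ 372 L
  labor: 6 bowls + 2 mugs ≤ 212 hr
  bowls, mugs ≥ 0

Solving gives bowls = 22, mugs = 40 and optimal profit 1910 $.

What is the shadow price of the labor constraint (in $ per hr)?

5.5

Both glaze and labor are binding at x*.
The binding rows give the dual system: 6·y_glaze + 6·y_labor = 45 and 6·y_glaze + 2·y_labor = 23.
→ y_glaze = 2 and y_labor = 5.5.
Shadow price of labor = 5.5.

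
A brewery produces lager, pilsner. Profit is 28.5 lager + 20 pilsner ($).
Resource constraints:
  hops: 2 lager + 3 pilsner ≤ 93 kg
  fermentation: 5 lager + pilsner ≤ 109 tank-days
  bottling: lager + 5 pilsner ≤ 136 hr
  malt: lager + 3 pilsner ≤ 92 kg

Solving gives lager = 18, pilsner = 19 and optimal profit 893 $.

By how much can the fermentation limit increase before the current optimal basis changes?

Binding constraints: hops, fermentation. The basis is B = [[2,3],[5,1]] with det -13.
Per unit increase in fermentation, x* moves by d = (0.2308, -0.1538).
The basis stays optimal until pilsner reaches 0; allowable increase = 123.5 tank-days.

123.5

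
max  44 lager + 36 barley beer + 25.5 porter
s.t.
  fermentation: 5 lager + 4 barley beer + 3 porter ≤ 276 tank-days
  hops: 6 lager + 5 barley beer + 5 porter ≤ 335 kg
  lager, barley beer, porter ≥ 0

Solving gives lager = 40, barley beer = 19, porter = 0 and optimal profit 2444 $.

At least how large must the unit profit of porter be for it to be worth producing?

Check each constraint at x*: fermentation 276/276 (tight); hops 335/335 (tight).
From A_Bᵀ y = c: 5·y_fermentation + 6·y_hops = 44; 4·y_fermentation + 5·y_hops = 36.
Solving: y_fermentation = 4, y_hops = 4.
porter enters the basis when its profit ≥ yᵀa₃ = 4·3 + 4·5 = 32.

32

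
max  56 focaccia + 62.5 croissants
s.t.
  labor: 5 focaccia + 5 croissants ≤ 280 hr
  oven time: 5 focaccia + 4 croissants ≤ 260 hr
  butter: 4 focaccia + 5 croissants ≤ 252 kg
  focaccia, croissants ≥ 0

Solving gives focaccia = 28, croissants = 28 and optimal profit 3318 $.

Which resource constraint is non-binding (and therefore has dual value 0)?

labor: 280/280 (binding)
oven time: 252/260 (slack 8)
butter: 252/252 (binding)
By complementary slackness, a constraint with positive slack has shadow price 0 → oven time.

oven time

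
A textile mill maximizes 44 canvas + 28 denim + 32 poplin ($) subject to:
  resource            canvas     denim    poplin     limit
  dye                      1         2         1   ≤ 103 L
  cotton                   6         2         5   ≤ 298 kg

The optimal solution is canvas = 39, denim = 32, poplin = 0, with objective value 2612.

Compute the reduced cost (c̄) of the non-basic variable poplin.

-6

Both dye and cotton are binding at x*.
From A_Bᵀ y = c: 1·y_dye + 6·y_cotton = 44; 2·y_dye + 2·y_cotton = 28.
Solving: y_dye = 8, y_cotton = 6.
Reduced cost of poplin: c₃ − yᵀa₃ = 32 − (8·1 + 6·5) = 32 − 38 = -6.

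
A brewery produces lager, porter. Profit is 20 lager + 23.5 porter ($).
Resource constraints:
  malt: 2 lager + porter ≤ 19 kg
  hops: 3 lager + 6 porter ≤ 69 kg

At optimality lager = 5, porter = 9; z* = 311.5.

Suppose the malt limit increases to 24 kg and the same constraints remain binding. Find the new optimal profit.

Both malt and hops are binding at x*.
Dual feasibility on the basic columns requires 2·y_malt + 3·y_hops = 20, 1·y_malt + 6·y_hops = 23.5.
This yields shadow prices y_malt = 5.5, y_hops = 3.
Δz = y_malt·Δb = 5.5 × (5) = 27.5, so new z* = 311.5 + 27.5 = 339.

339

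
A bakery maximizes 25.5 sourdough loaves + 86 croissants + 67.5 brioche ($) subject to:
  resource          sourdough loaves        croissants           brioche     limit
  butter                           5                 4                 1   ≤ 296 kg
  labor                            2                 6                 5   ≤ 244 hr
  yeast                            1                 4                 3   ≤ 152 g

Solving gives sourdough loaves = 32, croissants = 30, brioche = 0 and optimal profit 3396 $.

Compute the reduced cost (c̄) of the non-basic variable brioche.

At the optimum: butter uses 280 of 296 (slack = 16); labor uses 244 of 244 (binding); yeast uses 152 of 152 (binding).
Since butter is not tight, its dual is 0.
Dual feasibility on the basic columns requires 2·y_labor + 1·y_yeast = 25.5, 6·y_labor + 4·y_yeast = 86.
Solving: y_labor = 8, y_yeast = 9.5.
Reduced cost of brioche: c₃ − yᵀa₃ = 67.5 − (8·5 + 9.5·3) = 67.5 − 68.5 = -1.

-1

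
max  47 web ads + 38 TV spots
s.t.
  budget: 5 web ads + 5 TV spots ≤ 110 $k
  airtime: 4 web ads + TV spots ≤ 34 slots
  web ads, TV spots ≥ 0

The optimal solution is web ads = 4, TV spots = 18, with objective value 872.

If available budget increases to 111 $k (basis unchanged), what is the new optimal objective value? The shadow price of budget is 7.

879

Δb = 1, so new z* = 872 + (7)·(1) = 872 + 7 = 879.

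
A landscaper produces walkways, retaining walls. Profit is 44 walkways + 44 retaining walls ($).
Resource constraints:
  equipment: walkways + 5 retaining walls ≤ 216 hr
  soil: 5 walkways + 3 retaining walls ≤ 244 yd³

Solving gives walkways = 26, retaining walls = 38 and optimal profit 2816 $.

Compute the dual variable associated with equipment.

Check each constraint at x*: equipment 216/216 (tight); soil 244/244 (tight).
From A_Bᵀ y = c: 1·y_equipment + 5·y_soil = 44; 5·y_equipment + 3·y_soil = 44.
This yields shadow prices y_equipment = 4, y_soil = 8.
Shadow price of equipment = 4.

4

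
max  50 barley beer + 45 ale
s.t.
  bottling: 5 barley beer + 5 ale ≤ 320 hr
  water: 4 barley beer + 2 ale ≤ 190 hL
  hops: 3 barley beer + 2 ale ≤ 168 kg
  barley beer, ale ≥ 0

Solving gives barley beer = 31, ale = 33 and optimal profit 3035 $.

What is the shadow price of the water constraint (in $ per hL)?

Binding: bottling and water. Non-binding: hops (9 unused).
Slack constraints have shadow price 0 (complementary slackness).
From A_Bᵀ y = c: 5·y_bottling + 4·y_water = 50; 5·y_bottling + 2·y_water = 45.
This yields shadow prices y_bottling = 8, y_water = 2.5.
Shadow price of water = 2.5.

2.5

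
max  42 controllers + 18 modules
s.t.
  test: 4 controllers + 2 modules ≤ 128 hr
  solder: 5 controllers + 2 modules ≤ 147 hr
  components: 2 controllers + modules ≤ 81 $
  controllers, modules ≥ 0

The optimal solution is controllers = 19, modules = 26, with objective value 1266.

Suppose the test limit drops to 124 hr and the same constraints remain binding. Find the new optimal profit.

1254

Check each constraint at x*: test 128/128 (tight); solder 147/147 (tight); components 64/81 (slack 17).
Since components is not tight, its dual is 0.
From A_Bᵀ y = c: 4·y_test + 5·y_solder = 42; 2·y_test + 2·y_solder = 18.
This yields shadow prices y_test = 3, y_solder = 6.
Δz = y_test·Δb = 3 × (-4) = -12, so new z* = 1266 − 12 = 1254.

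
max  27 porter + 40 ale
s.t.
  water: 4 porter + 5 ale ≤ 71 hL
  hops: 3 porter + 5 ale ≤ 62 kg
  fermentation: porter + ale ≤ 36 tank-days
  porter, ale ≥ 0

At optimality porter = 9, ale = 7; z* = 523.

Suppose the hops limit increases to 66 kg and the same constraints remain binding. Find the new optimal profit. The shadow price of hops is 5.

543

Δb = 4, so new z* = 523 + (5)·(4) = 523 + 20 = 543.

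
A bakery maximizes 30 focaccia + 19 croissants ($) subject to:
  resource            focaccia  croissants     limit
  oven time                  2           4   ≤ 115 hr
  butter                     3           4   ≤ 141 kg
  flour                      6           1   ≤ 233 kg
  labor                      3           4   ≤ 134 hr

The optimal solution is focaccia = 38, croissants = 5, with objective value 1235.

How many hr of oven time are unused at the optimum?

oven time used = 2·38 + 4·5 = 96; slack = 115 − 96 = 19.

19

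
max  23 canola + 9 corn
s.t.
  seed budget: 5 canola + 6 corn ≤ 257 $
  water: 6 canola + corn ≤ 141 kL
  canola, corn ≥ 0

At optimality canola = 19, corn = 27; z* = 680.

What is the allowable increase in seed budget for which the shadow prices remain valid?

Binding constraints: seed budget, water. The basis is B = [[5,6],[6,1]] with det -31.
Per unit increase in seed budget, x* moves by d = (-0.0323, 0.1935).
The basis stays optimal until canola reaches 0; allowable increase = 589 $.

589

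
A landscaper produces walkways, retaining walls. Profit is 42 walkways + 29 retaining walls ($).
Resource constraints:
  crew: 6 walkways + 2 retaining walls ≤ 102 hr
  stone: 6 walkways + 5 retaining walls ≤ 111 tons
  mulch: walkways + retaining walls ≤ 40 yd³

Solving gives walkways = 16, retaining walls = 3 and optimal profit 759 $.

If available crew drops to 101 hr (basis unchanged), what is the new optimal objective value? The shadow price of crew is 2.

757

Δb = -1, so new z* = 759 + (2)·(-1) = 759 − 2 = 757.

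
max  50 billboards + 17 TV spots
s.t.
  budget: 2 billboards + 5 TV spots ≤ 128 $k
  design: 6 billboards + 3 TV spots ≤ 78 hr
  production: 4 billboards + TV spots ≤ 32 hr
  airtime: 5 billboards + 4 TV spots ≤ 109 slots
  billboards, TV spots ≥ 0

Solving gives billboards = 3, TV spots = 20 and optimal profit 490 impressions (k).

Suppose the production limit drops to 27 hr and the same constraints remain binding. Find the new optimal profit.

450

At the optimum: budget uses 106 of 128 (slack = 22); design uses 78 of 78 (binding); production uses 32 of 32 (binding); airtime uses 95 of 109 (slack = 14).
By complementary slackness, y = 0 for the non-binding constraints.
The binding rows give the dual system: 6·y_design + 4·y_production = 50 and 3·y_design + 1·y_production = 17.
Solving: y_design = 3, y_production = 8.
Δz = y_production·Δb = 8 × (-5) = -40, so new z* = 490 − 40 = 450.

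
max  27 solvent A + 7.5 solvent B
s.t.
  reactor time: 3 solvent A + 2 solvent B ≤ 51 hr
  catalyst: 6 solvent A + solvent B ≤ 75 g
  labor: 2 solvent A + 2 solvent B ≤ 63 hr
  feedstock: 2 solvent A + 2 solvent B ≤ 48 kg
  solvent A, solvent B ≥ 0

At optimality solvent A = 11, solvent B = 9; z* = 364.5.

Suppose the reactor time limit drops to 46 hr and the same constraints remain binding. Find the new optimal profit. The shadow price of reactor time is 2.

Δb = -5, so new z* = 364.5 + (2)·(-5) = 364.5 − 10 = 354.5.

354.5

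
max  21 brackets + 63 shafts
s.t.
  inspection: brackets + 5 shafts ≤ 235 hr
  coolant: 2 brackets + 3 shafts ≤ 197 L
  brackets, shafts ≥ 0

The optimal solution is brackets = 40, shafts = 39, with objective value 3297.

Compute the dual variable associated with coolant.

At the optimum: inspection uses 235 of 235 (binding); coolant uses 197 of 197 (binding).
Dual feasibility on the basic columns requires 1·y_inspection + 2·y_coolant = 21, 5·y_inspection + 3·y_coolant = 63.
Solving: y_inspection = 9, y_coolant = 6.
Shadow price of coolant = 6.

6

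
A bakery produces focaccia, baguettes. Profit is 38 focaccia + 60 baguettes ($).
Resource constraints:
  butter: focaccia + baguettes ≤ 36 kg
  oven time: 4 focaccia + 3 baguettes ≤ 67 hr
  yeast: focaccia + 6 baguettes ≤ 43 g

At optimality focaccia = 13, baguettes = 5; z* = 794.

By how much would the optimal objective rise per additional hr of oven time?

8

Check each constraint at x*: butter 18/36 (slack 18); oven time 67/67 (tight); yeast 43/43 (tight).
By complementary slackness, y = 0 for the non-binding constraint.
Dual feasibility on the basic columns requires 4·y_oven time + 1·y_yeast = 38, 3·y_oven time + 6·y_yeast = 60.
Solving: y_oven time = 8, y_yeast = 6.
Shadow price of oven time = 8.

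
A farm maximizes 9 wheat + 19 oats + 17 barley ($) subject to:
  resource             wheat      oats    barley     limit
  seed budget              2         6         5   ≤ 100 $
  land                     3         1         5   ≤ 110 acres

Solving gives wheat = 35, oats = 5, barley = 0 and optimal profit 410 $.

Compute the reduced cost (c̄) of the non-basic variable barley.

Check each constraint at x*: seed budget 100/100 (tight); land 110/110 (tight).
From A_Bᵀ y = c: 2·y_seed budget + 3·y_land = 9; 6·y_seed budget + 1·y_land = 19.
This yields shadow prices y_seed budget = 3, y_land = 1.
Reduced cost of barley: c₃ − yᵀa₃ = 17 − (3·5 + 1·5) = 17 − 20 = -3.

-3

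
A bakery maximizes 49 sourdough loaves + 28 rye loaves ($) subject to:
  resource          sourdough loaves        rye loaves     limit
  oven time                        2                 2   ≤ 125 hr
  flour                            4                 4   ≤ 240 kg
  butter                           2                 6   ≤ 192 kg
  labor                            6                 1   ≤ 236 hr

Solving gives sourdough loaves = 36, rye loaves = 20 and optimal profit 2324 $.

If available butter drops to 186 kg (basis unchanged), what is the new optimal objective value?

Check each constraint at x*: oven time 112/125 (slack 13); flour 224/240 (slack 16); butter 192/192 (tight); labor 236/236 (tight).
By complementary slackness, y = 0 for the non-binding constraints.
From A_Bᵀ y = c: 2·y_butter + 6·y_labor = 49; 6·y_butter + 1·y_labor = 28.
→ y_butter = 3.5 and y_labor = 7.
Δz = y_butter·Δb = 3.5 × (-6) = -21, so new z* = 2324 − 21 = 2303.

2303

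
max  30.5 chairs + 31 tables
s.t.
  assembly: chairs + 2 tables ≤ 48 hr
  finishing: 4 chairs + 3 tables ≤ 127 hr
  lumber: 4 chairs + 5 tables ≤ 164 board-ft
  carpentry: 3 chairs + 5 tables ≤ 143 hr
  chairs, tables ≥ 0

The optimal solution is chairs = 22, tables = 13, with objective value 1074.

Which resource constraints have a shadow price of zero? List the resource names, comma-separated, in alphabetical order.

carpentry, lumber

assembly: 48/48 (binding)
finishing: 127/127 (binding)
lumber: 153/164 (slack 11)
carpentry: 131/143 (slack 12)
By complementary slackness, a constraint with positive slack has shadow price 0 → carpentry, lumber.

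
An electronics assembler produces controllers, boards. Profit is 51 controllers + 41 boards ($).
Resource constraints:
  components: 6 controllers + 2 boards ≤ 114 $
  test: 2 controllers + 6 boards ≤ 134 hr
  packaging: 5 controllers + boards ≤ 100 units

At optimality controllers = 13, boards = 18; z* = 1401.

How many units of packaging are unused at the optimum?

17

packaging used = 5·13 + 1·18 = 83; slack = 100 − 83 = 17.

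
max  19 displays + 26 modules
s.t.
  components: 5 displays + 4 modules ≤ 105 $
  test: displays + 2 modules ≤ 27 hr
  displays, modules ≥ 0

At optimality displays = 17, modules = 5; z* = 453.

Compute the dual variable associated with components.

2

Check each constraint at x*: components 105/105 (tight); test 27/27 (tight).
Dual feasibility on the basic columns requires 5·y_components + 1·y_test = 19, 4·y_components + 2·y_test = 26.
Solving: y_components = 2, y_test = 9.
Shadow price of components = 2.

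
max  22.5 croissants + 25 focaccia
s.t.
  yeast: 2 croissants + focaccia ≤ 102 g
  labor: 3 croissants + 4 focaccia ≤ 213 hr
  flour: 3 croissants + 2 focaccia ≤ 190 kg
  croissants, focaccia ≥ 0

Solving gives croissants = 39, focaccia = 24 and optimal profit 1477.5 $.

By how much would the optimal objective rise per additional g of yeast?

Check each constraint at x*: yeast 102/102 (tight); labor 213/213 (tight); flour 165/190 (slack 25).
Since flour is not tight, its dual is 0.
The binding rows give the dual system: 2·y_yeast + 3·y_labor = 22.5 and 1·y_yeast + 4·y_labor = 25.
This yields shadow prices y_yeast = 3, y_labor = 5.5.
Shadow price of yeast = 3.

3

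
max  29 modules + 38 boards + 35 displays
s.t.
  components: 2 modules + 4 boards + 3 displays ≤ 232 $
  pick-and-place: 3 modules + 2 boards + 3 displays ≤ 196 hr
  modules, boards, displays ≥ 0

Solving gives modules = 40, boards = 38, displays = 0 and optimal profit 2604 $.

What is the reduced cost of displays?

-1

At the optimum: components uses 232 of 232 (binding); pick-and-place uses 196 of 196 (binding).
Dual feasibility on the basic columns requires 2·y_components + 3·y_pick-and-place = 29, 4·y_components + 2·y_pick-and-place = 38.
Solving: y_components = 7, y_pick-and-place = 5.
Reduced cost of displays: c₃ − yᵀa₃ = 35 − (7·3 + 5·3) = 35 − 36 = -1.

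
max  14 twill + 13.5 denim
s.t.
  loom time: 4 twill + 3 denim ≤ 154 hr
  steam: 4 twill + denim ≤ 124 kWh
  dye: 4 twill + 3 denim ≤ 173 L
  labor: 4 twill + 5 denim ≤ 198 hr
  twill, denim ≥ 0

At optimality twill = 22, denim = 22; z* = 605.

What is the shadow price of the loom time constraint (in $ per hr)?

Binding: loom time and labor. Non-binding: steam (14 unused), dye (19 unused).
Since steam, dye are not tight, their duals are 0.
The binding rows give the dual system: 4·y_loom time + 4·y_labor = 14 and 3·y_loom time + 5·y_labor = 13.5.
Solving: y_loom time = 2, y_labor = 1.5.
Shadow price of loom time = 2.

2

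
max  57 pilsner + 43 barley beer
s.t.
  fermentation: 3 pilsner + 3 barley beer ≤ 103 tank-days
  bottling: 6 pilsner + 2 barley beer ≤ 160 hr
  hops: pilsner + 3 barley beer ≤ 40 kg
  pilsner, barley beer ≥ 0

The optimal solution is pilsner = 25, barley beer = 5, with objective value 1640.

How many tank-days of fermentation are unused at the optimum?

13

fermentation used = 3·25 + 3·5 = 90; slack = 103 − 90 = 13.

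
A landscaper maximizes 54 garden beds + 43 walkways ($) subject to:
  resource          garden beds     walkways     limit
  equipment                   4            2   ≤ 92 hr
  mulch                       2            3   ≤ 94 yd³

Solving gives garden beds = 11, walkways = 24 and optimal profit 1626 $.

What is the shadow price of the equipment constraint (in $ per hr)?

Both equipment and mulch are binding at x*.
The binding rows give the dual system: 4·y_equipment + 2·y_mulch = 54 and 2·y_equipment + 3·y_mulch = 43.
This yields shadow prices y_equipment = 9.5, y_mulch = 8.
Shadow price of equipment = 9.5.

9.5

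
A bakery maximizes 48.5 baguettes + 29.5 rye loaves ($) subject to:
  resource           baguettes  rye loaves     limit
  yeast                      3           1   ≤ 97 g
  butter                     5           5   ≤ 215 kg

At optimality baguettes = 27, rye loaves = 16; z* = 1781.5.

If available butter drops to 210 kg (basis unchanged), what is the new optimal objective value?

1761.5

At the optimum: yeast uses 97 of 97 (binding); butter uses 215 of 215 (binding).
From A_Bᵀ y = c: 3·y_yeast + 5·y_butter = 48.5; 1·y_yeast + 5·y_butter = 29.5.
Solving: y_yeast = 9.5, y_butter = 4.
Δz = y_butter·Δb = 4 × (-5) = -20, so new z* = 1781.5 − 20 = 1761.5.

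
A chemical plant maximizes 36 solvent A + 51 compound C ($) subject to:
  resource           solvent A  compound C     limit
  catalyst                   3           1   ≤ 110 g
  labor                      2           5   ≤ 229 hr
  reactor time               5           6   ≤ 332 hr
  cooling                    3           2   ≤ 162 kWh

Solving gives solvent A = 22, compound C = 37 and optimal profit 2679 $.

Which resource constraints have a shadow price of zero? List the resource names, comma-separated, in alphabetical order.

catalyst, cooling

catalyst: 103/110 (slack 7)
labor: 229/229 (binding)
reactor time: 332/332 (binding)
cooling: 140/162 (slack 22)
By complementary slackness, a constraint with positive slack has shadow price 0 → catalyst, cooling.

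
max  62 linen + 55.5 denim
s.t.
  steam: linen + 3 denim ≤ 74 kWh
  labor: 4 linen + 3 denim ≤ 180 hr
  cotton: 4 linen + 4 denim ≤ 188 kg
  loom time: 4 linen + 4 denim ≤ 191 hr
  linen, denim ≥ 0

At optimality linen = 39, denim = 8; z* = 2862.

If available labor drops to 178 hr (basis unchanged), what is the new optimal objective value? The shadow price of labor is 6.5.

2849

Δb = -2, so new z* = 2862 + (6.5)·(-2) = 2862 − 13 = 2849.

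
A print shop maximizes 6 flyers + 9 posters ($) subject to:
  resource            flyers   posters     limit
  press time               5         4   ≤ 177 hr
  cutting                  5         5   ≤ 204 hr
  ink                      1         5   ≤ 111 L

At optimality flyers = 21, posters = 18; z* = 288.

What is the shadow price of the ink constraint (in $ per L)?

1

Binding: press time and ink. Non-binding: cutting (9 unused).
Slack constraints have shadow price 0 (complementary slackness).
Dual feasibility on the basic columns requires 5·y_press time + 1·y_ink = 6, 4·y_press time + 5·y_ink = 9.
This yields shadow prices y_press time = 1, y_ink = 1.
Shadow price of ink = 1.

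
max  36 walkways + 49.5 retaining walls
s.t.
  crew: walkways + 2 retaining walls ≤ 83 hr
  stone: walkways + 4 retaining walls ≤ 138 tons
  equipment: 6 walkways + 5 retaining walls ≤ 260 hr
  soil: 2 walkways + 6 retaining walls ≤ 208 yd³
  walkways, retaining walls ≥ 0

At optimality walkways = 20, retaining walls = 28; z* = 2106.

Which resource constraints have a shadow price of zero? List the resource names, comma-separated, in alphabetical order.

crew, stone

crew: 76/83 (slack 7)
stone: 132/138 (slack 6)
equipment: 260/260 (binding)
soil: 208/208 (binding)
By complementary slackness, a constraint with positive slack has shadow price 0 → crew, stone.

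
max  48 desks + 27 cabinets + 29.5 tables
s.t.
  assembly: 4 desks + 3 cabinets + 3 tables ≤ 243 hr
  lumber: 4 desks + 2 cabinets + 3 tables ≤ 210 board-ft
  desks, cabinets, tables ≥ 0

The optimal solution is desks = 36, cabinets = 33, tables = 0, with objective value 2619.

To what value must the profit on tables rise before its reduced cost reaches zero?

Check each constraint at x*: assembly 243/243 (tight); lumber 210/210 (tight).
Dual feasibility on the basic columns requires 4·y_assembly + 4·y_lumber = 48, 3·y_assembly + 2·y_lumber = 27.
Solving: y_assembly = 3, y_lumber = 9.
tables enters the basis when its profit ≥ yᵀa₃ = 3·3 + 9·3 = 36.

36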